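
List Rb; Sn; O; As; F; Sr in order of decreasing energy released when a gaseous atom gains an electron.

F > O > Sn > As > Rb > Sr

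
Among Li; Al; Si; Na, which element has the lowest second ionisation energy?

Si

The second ionization energy removes an electron from the +1 ion. For each element: Li⁺ is the bare [He] core; Al⁺ still has 2 valence electrons; Si⁺ still has 3 valence electrons; Na⁺ is the bare [Ne] core.
Pulling an electron out of a noble-gas core costs far more than removing a remaining valence electron, so Na and Li sit at the high end of IE_2.
Valence configurations: Al⁺ [Ne]3s², Si⁺ [Ne]3s²3p¹.
Si⁺ loses a lone 3p electron whereas Al⁺ must break into a filled 3s² pair, so IE_2(Al) > IE_2(Si) even though Si has the higher nuclear charge.
The numbers (kJ/mol): Li 7298, Al 1817, Si 1577, Na 4562.
Overall IE_2 order: Si < Al < Na < Li.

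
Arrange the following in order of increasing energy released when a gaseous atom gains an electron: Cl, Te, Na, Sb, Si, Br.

Na < Sb < Si < Te < Br < Cl

Na is in period 3, group 1; Si is in period 3, group 14; Cl is in period 3, group 17; Br is in period 4, group 17; Sb is in period 5, group 15; Te is in period 5, group 16.
Atoms with high Z_eff and room in the valence shell (especially the halogens) have the most exothermic electron affinities.
These span different periods and groups, so the two trends combine.
Sb > Na: period and group pull opposite ways; the across-period shift dominates (103 vs 53 kJ/mol).
Si > Sb: period and group pull opposite ways; the down-group shift dominates (134 vs 103 kJ/mol).
Te > Si: the two effects oppose for this pair; the across-period effect wins (190 vs 134 kJ/mol).
Br > Te: both effects reinforce here, so Br is clearly the higher of the two.
Cl > Br: they share group 17; the group trend gives Cl the larger value.
Approximate values (kJ/mol): Na 53, Si 134, Cl 349, Br 325, Sb 103, Te 190.
So from lowest to highest: Na < Sb < Si < Te < Br < Cl.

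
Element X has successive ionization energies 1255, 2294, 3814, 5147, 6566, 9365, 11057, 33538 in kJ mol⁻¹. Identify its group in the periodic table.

Look for the largest jump between consecutive ionization energies: IE8/IE7 ≈ 3.0, far larger than any earlier ratio.
That jump marks the point where a core electron is being removed. So the atom has 7 valence electrons.
A main-group element with 7 valence electrons is in group 17.

Group 17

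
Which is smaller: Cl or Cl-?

Cl

Forming Cl- adds 1 electron to Cl. More electron–electron repulsion in the same shell, with unchanged nuclear charge, lets the cloud expand.
An anion is larger than its parent atom: Cl- > Cl.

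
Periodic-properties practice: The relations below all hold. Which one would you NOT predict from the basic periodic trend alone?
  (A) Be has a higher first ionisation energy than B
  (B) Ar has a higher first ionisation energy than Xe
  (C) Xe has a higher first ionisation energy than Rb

(A)

The general trend: first ionisation energy increases across a period and decreases down a group.
(A) Be (period 2, group 2) vs B (period 2, group 13): the stated order contradicts the simple trend.
(B) Ar (period 3, group 18) vs Xe (period 5, group 18): the stated order agrees with the simple trend.
(C) Xe (period 5, group 18) vs Rb (period 5, group 1): the stated order agrees with the simple trend.
The exception is (A): removing B's lone 2p electron is easier than breaking Be's filled 2s².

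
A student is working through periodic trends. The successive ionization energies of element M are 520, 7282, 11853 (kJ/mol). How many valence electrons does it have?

1

Look for the largest jump between consecutive ionization energies: IE2/IE1 ≈ 14.0, far larger than any earlier ratio.
That jump marks the point where a core electron is being removed. So the atom has 1 valence electron.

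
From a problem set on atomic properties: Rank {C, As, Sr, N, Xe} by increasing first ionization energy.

C is in period 2, group 14; N is in period 2, group 15; As is in period 4, group 15; Sr is in period 5, group 2; Xe is in period 5, group 18.
Across a period the outer electron is held more tightly (higher IE₁); down a group it sits in a higher shell, more shielded, and comes off more easily.
Neither a single period nor a single group — weigh both effects.
As > Sr: both effects reinforce here, so As is clearly the higher of the two.
C > As: period and group pull opposite ways; the down-group shift dominates (1086 vs 947 kJ/mol).
Xe > C: period and group pull opposite ways; the across-period shift dominates (1170 vs 1086 kJ/mol).
N > Xe: period and group pull opposite ways; the down-group shift dominates (1402 vs 1170 kJ/mol).
Approximate values (kJ/mol): C 1086, N 1402, As 947, Sr 550, Xe 1170.
So from lowest to highest: Sr < As < C < Xe < N.

Sr, As, C, Xe, N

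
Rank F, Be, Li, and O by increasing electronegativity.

Atoms toward the upper right of the periodic table pull bonding electrons most strongly.
All lie in period 2, so electronegativity increases left to right.
So from lowest to highest: Li < Be < O < F.

Li, Be, O, F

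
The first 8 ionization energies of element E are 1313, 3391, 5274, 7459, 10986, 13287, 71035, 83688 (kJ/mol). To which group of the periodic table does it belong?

Group 16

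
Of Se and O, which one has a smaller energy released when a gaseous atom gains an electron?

Adding an electron releases more energy for atoms nearer the top right (short of the noble gases).
All are in group 16; the group trend (electron affinity increases up the group) applies, with the exception below.
Note the exception: Se has a higher electron affinity than O, contrary to the simple trend — O's compact 2p subshell gives strong electron–electron repulsion on the added electron.
Approximate values (kJ/mol): O 141, Se 195.
So O has the smaller energy released when a gaseous atom gains an electron (O < Se).

O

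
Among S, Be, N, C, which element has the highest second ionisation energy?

N

The second ionization energy removes an electron from the +1 ion. For each element: S⁺ still has 5 valence electrons; Be⁺ still has 1 valence electron; N⁺ still has 4 valence electrons; C⁺ still has 3 valence electrons.
All are still removing valence electrons, so compare the +1 ions as you would atoms: IE_2 generally rises across a period (higher Z_eff) and falls down a group (larger shell), subject to the usual subshell exceptions.
Valence configurations: S⁺ [Ne]3s²3p³, Be⁺ [He]2s¹, N⁺ [He]2s²2p², C⁺ [He]2s²2p¹.
Tabulated IE_2 (kJ/mol): S 2252, Be 1757, N 2856, C 2353.
Hence IE_2: Be < S < C < N.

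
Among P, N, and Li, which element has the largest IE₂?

After 1 electron has been removed, what remains? P⁺ still has 4 valence electrons; N⁺ still has 4 valence electrons; Li⁺ is the bare [He] core.
Breaking into a closed-shell core is much more expensive than removing a leftover valence electron — Li has the largest IE_2 here.
Valence configurations: P⁺ [Ne]3s²3p², N⁺ [He]2s²2p².
Approximate IE_2 values (kJ/mol): P 1907, N 2856, Li 7298.
Hence IE_2: P < N < Li.

Li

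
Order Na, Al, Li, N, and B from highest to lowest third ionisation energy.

Li > Na > N > B > Al

Consider each +2 ion: Na²⁺ is already 1 electron into the core; Al²⁺ still has 1 valence electron; Li²⁺ is already 1 electron into the core; N²⁺ still has 3 valence electrons; B²⁺ still has 1 valence electron.
Pulling an electron out of a noble-gas core costs far more than removing a remaining valence electron, so Na and Li sit at the high end of IE_3.
Valence configurations: Al²⁺ [Ne]3s¹, N²⁺ [He]2s²2p¹, B²⁺ [He]2s¹.
Tabulated IE_3 (kJ/mol): Na 6910, Al 2745, Li 11815, N 4578, B 3660.
Hence IE_3: Al < B < N < Na < Li.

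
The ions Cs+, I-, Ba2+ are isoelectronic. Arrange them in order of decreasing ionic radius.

I- > Cs+ > Ba2+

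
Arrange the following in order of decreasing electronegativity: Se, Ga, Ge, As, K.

Se > As > Ge > Ga > K

EN rises left→right (higher Z_eff, smaller atoms) and falls top→bottom (larger, more shielded atoms).
All lie in period 4, so electronegativity increases left to right.
So from highest to lowest: Se > As > Ge > Ga > K.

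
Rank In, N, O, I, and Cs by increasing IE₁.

Cs < In < I < O < N

N is in period 2, group 15; O is in period 2, group 16; In is in period 5, group 13; I is in period 5, group 17; Cs is in period 6, group 1.
First ionization energy rises across a period (greater Z_eff holds electrons more tightly) and falls down a group (valence electrons are farther from the nucleus).
Here both period and group differ, so the two effects have to be weighed against each other.
In > Cs: relative to Cs, both the across-period and down-group shifts push In's first ionization energy up.
I > In: both are in period 5; the period trend gives I the larger value.
O > I: the two effects oppose for this pair; the down-group effect wins (1314 vs 1008 kJ/mol).
N > O: this pair runs against the simple trend — see the exception note.
Note the exception: N has a higher first ionization energy than O, contrary to the simple trend — pairing an electron in O's 2p⁴ costs repulsion energy, so O ionizes more easily than half-filled N (2p³).
Approximate values (kJ/mol): N 1402, O 1314, In 558, I 1008, Cs 376.
So from lowest to highest: Cs < In < I < O < N.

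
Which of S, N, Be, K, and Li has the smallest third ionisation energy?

S

After 2 electrons have been removed, what remains? S²⁺ still has 4 valence electrons; N²⁺ still has 3 valence electrons; Be²⁺ is the bare [He] core; K²⁺ is already 1 electron into the core; Li²⁺ is already 1 electron into the core.
Usually core removal costs more than valence removal, but here the competition is close: a tightly held n=2 valence electron can cost more to remove than an n=3 core electron, so the actual values have to decide it.
Valence configurations: S²⁺ [Ne]3s²3p², N²⁺ [He]2s²2p¹.
The numbers (kJ/mol): S 3357, N 4578, Be 14849, K 4420, Li 11815.
Hence IE_3: S < K < N < Li < Be.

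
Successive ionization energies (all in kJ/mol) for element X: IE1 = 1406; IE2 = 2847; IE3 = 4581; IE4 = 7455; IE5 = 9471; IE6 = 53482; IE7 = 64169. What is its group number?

Group 15

Look for the largest jump between consecutive ionization energies: IE6/IE5 ≈ 5.6, far larger than any earlier ratio.
That jump marks the point where a core electron is being removed. So the atom has 5 valence electrons.
A main-group element with 5 valence electrons is in group 15.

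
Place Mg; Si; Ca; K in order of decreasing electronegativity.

Si, Mg, Ca, K

Mg is in period 3, group 2; Si is in period 3, group 14; K is in period 4, group 1; Ca is in period 4, group 2.
Smaller atoms with higher effective nuclear charge are more electronegative.
Here both period and group differ, so the two effects have to be weighed against each other.
Ca > K: both are in period 4; the period trend gives Ca the larger value.
Mg > Ca: Mg sits above Ca in group 2, so the down-group effect alone puts Mg higher.
Si > Mg: both are in period 3; the period trend gives Si the larger value.
Approximate values (Pauling): Mg 1.31, Si 1.90, K 0.82, Ca 1.00.
So from highest to lowest: Si > Mg > Ca > K.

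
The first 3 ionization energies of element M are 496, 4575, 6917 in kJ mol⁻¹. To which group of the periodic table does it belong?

Group 1

Look for the largest jump between consecutive ionization energies: IE2/IE1 ≈ 9.2, far larger than any earlier ratio.
That jump marks the point where a core electron is being removed. So the atom has 1 valence electron.
A main-group element with 1 valence electron is in group 1.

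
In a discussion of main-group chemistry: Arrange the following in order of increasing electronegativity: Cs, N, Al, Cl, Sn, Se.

Cs, Al, Sn, Se, N, Cl

N is in period 2, group 15; Al is in period 3, group 13; Cl is in period 3, group 17; Se is in period 4, group 16; Sn is in period 5, group 14; Cs is in period 6, group 1.
Smaller atoms with higher effective nuclear charge are more electronegative.
These span different periods and groups, so the two trends combine.
Al > Cs: relative to Cs, both the across-period and down-group shifts push Al's electronegativity up.
Sn > Al: period and group pull opposite ways; the across-period shift dominates (1.96 vs 1.61).
Se > Sn: both effects reinforce here, so Se is clearly the higher of the two.
N > Se: the two effects oppose for this pair; the down-group effect wins (3.04 vs 2.55).
Cl > N: the two effects oppose for this pair; the across-period effect wins (3.16 vs 3.04).
Tabulated electronegativity (Pauling): N 3.04, Al 1.61, Cl 3.16, Se 2.55, Sn 1.96, Cs 0.79.
So from lowest to highest: Cs < Al < Sn < Se < N < Cl.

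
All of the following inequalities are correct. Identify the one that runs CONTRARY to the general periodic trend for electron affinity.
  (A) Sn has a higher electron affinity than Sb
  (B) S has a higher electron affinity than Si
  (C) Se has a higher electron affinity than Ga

The general trend: electron affinity increases across a period and decreases down a group.
(A) Sn (period 5, group 14) vs Sb (period 5, group 15): the stated order contradicts the simple trend.
(B) S (period 3, group 16) vs Si (period 3, group 14): the stated order agrees with the simple trend.
(C) Se (period 4, group 16) vs Ga (period 4, group 13): the stated order agrees with the simple trend.
The exception is (A): adding an electron to Sb's half-filled 5p³ is unfavourable, so Sn has the more exothermic EA.

(A)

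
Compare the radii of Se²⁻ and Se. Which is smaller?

Forming Se²⁻ adds 2 electrons to Se. More electron–electron repulsion in the same shell, with unchanged nuclear charge, lets the cloud expand.
An anion is larger than its parent atom: Se²⁻ > Se.

Se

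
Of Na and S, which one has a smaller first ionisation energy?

Na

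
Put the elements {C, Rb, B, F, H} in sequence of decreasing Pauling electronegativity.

F, C, H, B, Rb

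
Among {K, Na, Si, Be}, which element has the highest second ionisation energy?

IE_2 is the cost of taking one more electron from the +1 cation: K⁺ is the bare [Ar] core; Na⁺ is the bare [Ne] core; Si⁺ still has 3 valence electrons; Be⁺ still has 1 valence electron.
Pulling an electron out of a noble-gas core costs far more than removing a remaining valence electron, so K and Na sit at the high end of IE_2.
Valence configurations: Si⁺ [Ne]3s²3p¹, Be⁺ [He]2s¹.
Tabulated IE_2 (kJ/mol): K 3052, Na 4562, Si 1577, Be 1757.
Overall IE_2 order: Si < Be < K < Na.

Na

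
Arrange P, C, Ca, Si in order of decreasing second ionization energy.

C, P, Si, Ca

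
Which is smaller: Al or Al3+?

Forming Al3+ removes 3 electrons from Al. Fewer electrons for the same nuclear charge means less shielding and a higher Z_eff on the remaining electrons, and for main-group metals the entire outer shell is lost.
A cation is smaller than its parent atom: Al3+ < Al.

Al3+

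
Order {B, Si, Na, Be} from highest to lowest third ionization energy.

Consider each +2 ion: B²⁺ still has 1 valence electron; Si²⁺ still has 2 valence electrons; Na²⁺ is already 1 electron into the core; Be²⁺ is the bare [He] core.
Pulling an electron out of a noble-gas core costs far more than removing a remaining valence electron, so Na and Be sit at the high end of IE_3.
Valence configurations: B²⁺ [He]2s¹, Si²⁺ [Ne]3s².
Tabulated IE_3 (kJ/mol): B 3660, Si 3232, Na 6910, Be 14849.
Putting it together, IE_3: Si < B < Na < Be.

Be > Na > B > Si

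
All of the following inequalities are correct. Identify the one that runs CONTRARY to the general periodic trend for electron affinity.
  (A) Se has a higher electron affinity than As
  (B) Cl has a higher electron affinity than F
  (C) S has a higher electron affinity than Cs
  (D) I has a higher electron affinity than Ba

(B)

The general trend: electron affinity increases across a period and decreases down a group.
(A) Se (period 4, group 16) vs As (period 4, group 15): the stated order agrees with the simple trend.
(B) Cl (period 3, group 17) vs F (period 2, group 17): the stated order contradicts the simple trend.
(C) S (period 3, group 16) vs Cs (period 6, group 1): the stated order agrees with the simple trend.
(D) I (period 5, group 17) vs Ba (period 6, group 2): the stated order agrees with the simple trend.
The exception is (B): F's small 2p subshell makes the incoming electron feel strong e⁻–e⁻ repulsion, so Cl actually releases more energy on gaining an electron.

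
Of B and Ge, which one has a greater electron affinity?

Ge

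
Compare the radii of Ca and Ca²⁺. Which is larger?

Ca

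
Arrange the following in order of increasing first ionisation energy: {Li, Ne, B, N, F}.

Li, B, N, F, Ne

Removing the outermost electron gets harder across a period and easier down a group.
All lie in period 2, so first ionization energy increases left to right.
So from lowest to highest: Li < B < N < F < Ne.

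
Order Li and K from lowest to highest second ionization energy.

K, Li

IE_2 is the cost of taking one more electron from the +1 cation: Li⁺ is the bare [He] core; K⁺ is the bare [Ar] core.
All of these are removing an electron from a noble-gas core or deeper; the smaller core (lower principal quantum number) is held far more tightly, and within a period the higher nuclear charge binds the same core more tightly.
The numbers (kJ/mol): Li 7298, K 3052.
Overall IE_2 order: K < Li.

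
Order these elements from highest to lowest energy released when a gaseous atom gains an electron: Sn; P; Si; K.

Si > Sn > P > K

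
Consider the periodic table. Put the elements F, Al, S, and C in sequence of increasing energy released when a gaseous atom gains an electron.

EA tends to increase across a period and decrease down a group, though the pattern is less regular than for IE or radius.
Here both period and group differ, so the two effects have to be weighed against each other.
C > Al: relative to Al, both the across-period and down-group shifts push C's electron affinity up.
S > C: the two effects oppose for this pair; the across-period effect wins (200 vs 122 kJ/mol).
F > S: both effects reinforce here, so F is clearly the higher of the two.
For reference (kJ/mol): C 122, F 328, Al 42, S 200.
So from lowest to highest: Al < C < S < F.

Al < C < S < F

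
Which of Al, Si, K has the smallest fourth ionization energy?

Si

After 3 electrons have been removed, what remains? Al³⁺ is the bare [Ne] core; Si³⁺ still has 1 valence electron; K³⁺ is already 2 electrons into the core.
Pulling an electron out of a noble-gas core costs far more than removing a remaining valence electron, so K and Al sit at the high end of IE_4.
Tabulated IE_4 (kJ/mol): Al 11577, Si 4356, K 5877.
Overall IE_4 order: Si < K < Al.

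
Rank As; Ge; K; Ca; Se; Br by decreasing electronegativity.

Atoms toward the upper right of the periodic table pull bonding electrons most strongly.
All lie in period 4, so electronegativity increases left to right.
So from highest to lowest: Br > Se > As > Ge > Ca > K.

Br > Se > As > Ge > Ca > K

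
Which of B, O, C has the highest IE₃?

IE_3 is the cost of taking one more electron from the +2 cation: B²⁺ still has 1 valence electron; O²⁺ still has 4 valence electrons; C²⁺ still has 2 valence electrons.
All are still removing valence electrons, so compare the +2 ions as you would atoms: IE_3 generally rises across a period (higher Z_eff) and falls down a group (larger shell), subject to the usual subshell exceptions.
Valence configurations: B²⁺ [He]2s¹, O²⁺ [He]2s²2p², C²⁺ [He]2s².
The numbers (kJ/mol): B 3660, O 5300, C 4620.
Hence IE_3: B < C < O.

O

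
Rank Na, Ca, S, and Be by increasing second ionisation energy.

After 1 electron has been removed, what remains? Na⁺ is the bare [Ne] core; Ca⁺ still has 1 valence electron; S⁺ still has 5 valence electrons; Be⁺ still has 1 valence electron.
Pulling an electron out of a noble-gas core costs far more than removing a remaining valence electron, so Na sits at the high end of IE_2.
Valence configurations: Ca⁺ [Ar]4s¹, S⁺ [Ne]3s²3p³, Be⁺ [He]2s¹.
Tabulated IE_2 (kJ/mol): Na 4562, Ca 1145, S 2252, Be 1757.
Hence IE_2: Ca < Be < S < Na.

Ca, Be, S, Na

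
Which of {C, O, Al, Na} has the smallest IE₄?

C

Consider each +3 ion: C³⁺ still has 1 valence electron; O³⁺ still has 3 valence electrons; Al³⁺ is the bare [Ne] core; Na³⁺ is already 2 electrons into the core.
Core electrons are held far more tightly than valence electrons, so Na and Al top the IE_4 order.
Valence configurations: C³⁺ [He]2s¹, O³⁺ [He]2s²2p¹.
The numbers (kJ/mol): C 6223, O 7469, Al 11577, Na 9543.
Overall IE_4 order: C < O < Na < Al.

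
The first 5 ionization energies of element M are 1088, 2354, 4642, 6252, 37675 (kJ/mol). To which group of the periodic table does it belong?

Group 14

Look for the largest jump between consecutive ionization energies: IE5/IE4 ≈ 6.0, far larger than any earlier ratio.
That jump marks the point where a core electron is being removed. So the atom has 4 valence electrons.
A main-group element with 4 valence electrons is in group 14.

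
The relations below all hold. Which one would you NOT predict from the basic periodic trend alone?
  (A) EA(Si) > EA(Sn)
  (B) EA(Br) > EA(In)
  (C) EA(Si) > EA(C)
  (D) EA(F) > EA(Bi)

(C)

The general trend: electron affinity increases across a period and decreases down a group.
(A) Si (period 3, group 14) vs Sn (period 5, group 14): the stated order agrees with the simple trend.
(B) Br (period 4, group 17) vs In (period 5, group 13): the stated order agrees with the simple trend.
(C) Si (period 3, group 14) vs C (period 2, group 14): the stated order contradicts the simple trend.
(D) F (period 2, group 17) vs Bi (period 6, group 15): the stated order agrees with the simple trend.
The exception is (C): Si's larger, more diffuse 3p orbitals accept an added electron slightly more readily than C's compact 2p.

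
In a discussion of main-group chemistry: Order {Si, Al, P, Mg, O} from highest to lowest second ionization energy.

Consider each +1 ion: Si⁺ still has 3 valence electrons; Al⁺ still has 2 valence electrons; P⁺ still has 4 valence electrons; Mg⁺ still has 1 valence electron; O⁺ still has 5 valence electrons.
All are still removing valence electrons, so compare the +1 ions as you would atoms: IE_2 generally rises across a period (higher Z_eff) and falls down a group (larger shell), subject to the usual subshell exceptions.
Valence configurations: Si⁺ [Ne]3s²3p¹, Al⁺ [Ne]3s², P⁺ [Ne]3s²3p², Mg⁺ [Ne]3s¹, O⁺ [He]2s²2p³.
Si⁺ loses a lone 3p electron whereas Al⁺ must break into a filled 3s² pair, so IE_2(Al) > IE_2(Si) even though Si has the higher nuclear charge.
The numbers (kJ/mol): Si 1577, Al 1817, P 1907, Mg 1451, O 3388.
So the second ionization energies run Mg < Si < Al < P < O.

O > P > Al > Si > Mg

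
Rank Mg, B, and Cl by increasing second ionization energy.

Mg < Cl < B

After 1 electron has been removed, what remains? Mg⁺ still has 1 valence electron; B⁺ still has 2 valence electrons; Cl⁺ still has 6 valence electrons.
All are still removing valence electrons, so compare the +1 ions as you would atoms: IE_2 generally rises across a period (higher Z_eff) and falls down a group (larger shell), subject to the usual subshell exceptions.
Valence configurations: Mg⁺ [Ne]3s¹, B⁺ [He]2s², Cl⁺ [Ne]3s²3p⁴.
Tabulated IE_2 (kJ/mol): Mg 1451, B 2427, Cl 2298.
So the second ionization energies run Mg < Cl < B.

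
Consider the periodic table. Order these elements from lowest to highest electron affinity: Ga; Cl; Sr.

Sr, Ga, Cl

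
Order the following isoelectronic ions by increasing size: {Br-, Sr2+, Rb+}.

All of these have 36 electrons, so size is governed by nuclear charge alone: the more protons, the stronger the pull on the same electron cloud, and the smaller the ion.
Nuclear charges: Sr2+ (Z=38), Rb+ (Z=37), Br- (Z=35).
Smallest to largest: Sr2+ < Rb+ < Br-.

Sr2+, Rb+, Br-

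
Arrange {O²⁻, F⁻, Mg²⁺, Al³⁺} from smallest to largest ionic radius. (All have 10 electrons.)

Al³⁺ < Mg²⁺ < F⁻ < O²⁻

All of these have 10 electrons, so size is governed by nuclear charge alone: the more protons, the stronger the pull on the same electron cloud, and the smaller the ion.
Nuclear charges: Al³⁺ (Z=13), Mg²⁺ (Z=12), F⁻ (Z=9), O²⁻ (Z=8).
Smallest to largest: Al³⁺ < Mg²⁺ < F⁻ < O²⁻.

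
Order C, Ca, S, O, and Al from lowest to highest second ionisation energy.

Ca < Al < S < C < O

The second ionization energy removes an electron from the +1 ion. For each element: C⁺ still has 3 valence electrons; Ca⁺ still has 1 valence electron; S⁺ still has 5 valence electrons; O⁺ still has 5 valence electrons; Al⁺ still has 2 valence electrons.
All are still removing valence electrons, so compare the +1 ions as you would atoms: IE_2 generally rises across a period (higher Z_eff) and falls down a group (larger shell), subject to the usual subshell exceptions.
Valence configurations: C⁺ [He]2s²2p¹, Ca⁺ [Ar]4s¹, S⁺ [Ne]3s²3p³, O⁺ [He]2s²2p³, Al⁺ [Ne]3s².
Tabulated IE_2 (kJ/mol): C 2353, Ca 1145, S 2252, O 3388, Al 1817.
Hence IE_2: Ca < Al < S < C < O.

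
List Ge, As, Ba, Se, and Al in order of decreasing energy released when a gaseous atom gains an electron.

Se > Ge > As > Al > Ba

Al is in period 3, group 13; Ge is in period 4, group 14; As is in period 4, group 15; Se is in period 4, group 16; Ba is in period 6, group 2.
EA tends to increase across a period and decrease down a group, though the pattern is less regular than for IE or radius.
These span different periods and groups, so the two trends combine.
Al > Ba: both effects reinforce here, so Al is clearly the higher of the two.
As > Al: period and group pull opposite ways; the across-period shift dominates (78 vs 42 kJ/mol).
Ge > As: this pair runs against the simple trend — see the exception note.
Se > Ge: Se lies to the right of Ge in period 4, so the across-period effect alone puts Se higher.
Note the exception: Ge has a higher electron affinity than As, contrary to the simple trend — adding an electron to As's half-filled 4p³ is unfavourable, so Ge (4p²) has the more exothermic EA.
Tabulated electron affinity (kJ/mol): Al 42, Ge 119, As 78, Se 195, Ba 14.
So from highest to lowest: Se > Ge > As > Al > Ba.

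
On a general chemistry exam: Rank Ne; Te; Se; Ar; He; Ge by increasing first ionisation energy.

Ge, Te, Se, Ar, Ne, He

He is in period 1, group 18; Ne is in period 2, group 18; Ar is in period 3, group 18; Ge is in period 4, group 14; Se is in period 4, group 16; Te is in period 5, group 16.
First ionization energy rises across a period (greater Z_eff holds electrons more tightly) and falls down a group (valence electrons are farther from the nucleus).
Here both period and group differ, so the two effects have to be weighed against each other.
Te > Ge: the two effects oppose for this pair; the across-period effect wins (869 vs 762 kJ/mol).
Se > Te: Se sits above Te in group 16, so the down-group effect alone puts Se higher.
Ar > Se: both effects reinforce here, so Ar is clearly the higher of the two.
Ne > Ar: Ne sits above Ar in group 18, so the down-group effect alone puts Ne higher.
He > Ne: He sits above Ne in group 18, so the down-group effect alone puts He higher.
Approximate values (kJ/mol): He 2372, Ne 2081, Ar 1521, Ge 762, Se 941, Te 869.
So from lowest to highest: Ge < Te < Se < Ar < Ne < He.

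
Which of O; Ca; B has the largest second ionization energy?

O

After 1 electron has been removed, what remains? O⁺ still has 5 valence electrons; Ca⁺ still has 1 valence electron; B⁺ still has 2 valence electrons.
All are still removing valence electrons, so compare the +1 ions as you would atoms: IE_2 generally rises across a period (higher Z_eff) and falls down a group (larger shell), subject to the usual subshell exceptions.
Valence configurations: O⁺ [He]2s²2p³, Ca⁺ [Ar]4s¹, B⁺ [He]2s².
Approximate IE_2 values (kJ/mol): O 3388, Ca 1145, B 2427.
Putting it together, IE_2: Ca < B < O.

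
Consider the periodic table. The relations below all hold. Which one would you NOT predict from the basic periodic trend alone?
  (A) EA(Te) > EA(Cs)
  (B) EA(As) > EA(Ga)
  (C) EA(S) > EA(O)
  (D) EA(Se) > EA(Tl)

The general trend: electron affinity increases across a period and decreases down a group.
(A) Te (period 5, group 16) vs Cs (period 6, group 1): the stated order agrees with the simple trend.
(B) As (period 4, group 15) vs Ga (period 4, group 13): the stated order agrees with the simple trend.
(C) S (period 3, group 16) vs O (period 2, group 16): the stated order contradicts the simple trend.
(D) Se (period 4, group 16) vs Tl (period 6, group 13): the stated order agrees with the simple trend.
The exception is (C): the compact 2p subshell of O repels the added electron more than S's larger 3p does.

(C)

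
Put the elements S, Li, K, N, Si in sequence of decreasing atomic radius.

Li is in period 2, group 1; N is in period 2, group 15; Si is in period 3, group 14; S is in period 3, group 16; K is in period 4, group 1.
Radius decreases left→right (rising Z_eff, same n) and increases top→bottom (higher n).
These span different periods and groups, so the two trends combine.
S > N: period and group pull opposite ways; the down-group shift dominates (103 vs 71 pm).
Si > S: Si lies to the left of S in period 3, so the across-period effect alone puts Si larger.
Li > Si: the two effects oppose for this pair; the across-period effect wins (133 vs 116 pm).
K > Li: K sits below Li in group 1, so the down-group effect alone puts K larger.
For reference (pm): Li 133, N 71, Si 116, S 103, K 196.
So from largest to smallest: K > Li > Si > S > N.

K > Li > Si > S > N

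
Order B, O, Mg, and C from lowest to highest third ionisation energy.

B < C < O < Mg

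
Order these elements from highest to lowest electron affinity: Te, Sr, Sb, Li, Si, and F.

F > Te > Si > Sb > Li > Sr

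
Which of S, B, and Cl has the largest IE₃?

IE_3 is the cost of taking one more electron from the +2 cation: S²⁺ still has 4 valence electrons; B²⁺ still has 1 valence electron; Cl²⁺ still has 5 valence electrons.
All are still removing valence electrons, so compare the +2 ions as you would atoms: IE_3 generally rises across a period (higher Z_eff) and falls down a group (larger shell), subject to the usual subshell exceptions.
Valence configurations: S²⁺ [Ne]3s²3p², B²⁺ [He]2s¹, Cl²⁺ [Ne]3s²3p³.
The numbers (kJ/mol): S 3357, B 3660, Cl 3822.
Hence IE_3: S < B < Cl.

Cl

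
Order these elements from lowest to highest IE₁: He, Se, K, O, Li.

K, Li, Se, O, He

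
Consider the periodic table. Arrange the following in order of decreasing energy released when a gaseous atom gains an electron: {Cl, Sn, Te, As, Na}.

Cl > Te > Sn > As > Na

Na is in period 3, group 1; Cl is in period 3, group 17; As is in period 4, group 15; Sn is in period 5, group 14; Te is in period 5, group 16.
Atoms with high Z_eff and room in the valence shell (especially the halogens) have the most exothermic electron affinities.
Neither a single period nor a single group — weigh both effects.
As > Na: period and group pull opposite ways; the across-period shift dominates (78 vs 53 kJ/mol).
Sn > As: this pair runs against the simple trend — see the exception note.
Te > Sn: both are in period 5; the period trend gives Te the larger value.
Cl > Te: both effects reinforce here, so Cl is clearly the higher of the two.
Note the exception: Sn has a higher electron affinity than As, contrary to the simple trend — adding an electron to As's half-filled np³ subshell costs electron-pairing energy.
Approximate values (kJ/mol): Na 53, Cl 349, As 78, Sn 107, Te 190.
So from highest to lowest: Cl > Te > Sn > As > Na.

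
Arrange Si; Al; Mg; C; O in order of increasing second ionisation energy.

After 1 electron has been removed, what remains? Si⁺ still has 3 valence electrons; Al⁺ still has 2 valence electrons; Mg⁺ still has 1 valence electron; C⁺ still has 3 valence electrons; O⁺ still has 5 valence electrons.
All are still removing valence electrons, so compare the +1 ions as you would atoms: IE_2 generally rises across a period (higher Z_eff) and falls down a group (larger shell), subject to the usual subshell exceptions.
Valence configurations: Si⁺ [Ne]3s²3p¹, Al⁺ [Ne]3s², Mg⁺ [Ne]3s¹, C⁺ [He]2s²2p¹, O⁺ [He]2s²2p³.
Si⁺ loses a lone 3p electron whereas Al⁺ must break into a filled 3s² pair, so IE_2(Al) > IE_2(Si) even though Si has the higher nuclear charge.
Approximate IE_2 values (kJ/mol): Si 1577, Al 1817, Mg 1451, C 2353, O 3388.
Overall IE_2 order: Mg < Si < Al < C < O.

Mg < Si < Al < C < O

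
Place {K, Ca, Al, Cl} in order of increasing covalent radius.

Cl < Al < Ca < K

Al is in period 3, group 13; Cl is in period 3, group 17; K is in period 4, group 1; Ca is in period 4, group 2.
Radius decreases left→right (rising Z_eff, same n) and increases top→bottom (higher n).
Here both period and group differ, so the two effects have to be weighed against each other.
Al > Cl: both are in period 3; the period trend gives Al the larger value.
Ca > Al: relative to Al, both the across-period and down-group shifts push Ca's atomic radius up.
K > Ca: both are in period 4; the period trend gives K the larger value.
Tabulated atomic radius (pm): Al 126, Cl 99, K 196, Ca 171.
So from smallest to largest: Cl < Al < Ca < K.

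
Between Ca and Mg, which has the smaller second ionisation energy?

Ca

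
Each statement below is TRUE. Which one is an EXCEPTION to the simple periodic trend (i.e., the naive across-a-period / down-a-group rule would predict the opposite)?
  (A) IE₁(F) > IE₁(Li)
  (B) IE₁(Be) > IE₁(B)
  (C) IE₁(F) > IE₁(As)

The general trend: first ionisation energy increases across a period and decreases down a group.
(A) F (period 2, group 17) vs Li (period 2, group 1): the stated order agrees with the simple trend.
(B) Be (period 2, group 2) vs B (period 2, group 13): the stated order contradicts the simple trend.
(C) F (period 2, group 17) vs As (period 4, group 15): the stated order agrees with the simple trend.
The exception is (B): removing B's lone 2p electron is easier than breaking Be's filled 2s².

(B)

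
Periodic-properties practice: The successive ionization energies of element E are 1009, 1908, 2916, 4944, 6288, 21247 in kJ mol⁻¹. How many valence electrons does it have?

5

Look for the largest jump between consecutive ionization energies: IE6/IE5 ≈ 3.4, far larger than any earlier ratio.
That jump marks the point where a core electron is being removed. So the atom has 5 valence electrons.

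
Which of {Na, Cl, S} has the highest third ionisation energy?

After 2 electrons have been removed, what remains? Na²⁺ is already 1 electron into the core; Cl²⁺ still has 5 valence electrons; S²⁺ still has 4 valence electrons.
Breaking into a closed-shell core is much more expensive than removing a leftover valence electron — Na has the largest IE_3 here.
Valence configurations: Cl²⁺ [Ne]3s²3p³, S²⁺ [Ne]3s²3p².
Tabulated IE_3 (kJ/mol): Na 6910, Cl 3822, S 3357.
Overall IE_3 order: S < Cl < Na.

Na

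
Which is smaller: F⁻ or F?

Forming F⁻ adds 1 electron to F. More electron–electron repulsion in the same shell, with unchanged nuclear charge, lets the cloud expand.
An anion is larger than its parent atom: F⁻ > F.

F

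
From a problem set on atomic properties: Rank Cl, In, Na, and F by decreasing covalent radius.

F is in period 2, group 17; Na is in period 3, group 1; Cl is in period 3, group 17; In is in period 5, group 13.
Across a period the added protons contract the valence shell; down a group each new principal shell makes the atom larger.
These span different periods and groups, so the two trends combine.
Cl > F: they share group 17; the group trend gives Cl the larger value.
In > Cl: relative to Cl, both the across-period and down-group shifts push In's atomic radius up.
Na > In: period and group pull opposite ways; the across-period shift dominates (155 vs 142 pm).
For reference (pm): F 64, Na 155, Cl 99, In 142.
So from largest to smallest: Na > In > Cl > F.

Na > In > Cl > F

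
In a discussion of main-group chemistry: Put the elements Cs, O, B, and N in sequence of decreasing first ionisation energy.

B is in period 2, group 13; N is in period 2, group 15; O is in period 2, group 16; Cs is in period 6, group 1.
First ionization energy rises across a period (greater Z_eff holds electrons more tightly) and falls down a group (valence electrons are farther from the nucleus).
Neither a single period nor a single group — weigh both effects.
B > Cs: both effects reinforce here, so B is clearly the higher of the two.
O > B: O lies to the right of B in period 2, so the across-period effect alone puts O higher.
N > O: this pair runs against the simple trend — see the exception note.
Note the exception: N has a higher first ionization energy than O, contrary to the simple trend — pairing an electron in O's 2p⁴ costs repulsion energy, so O ionizes more easily than half-filled N (2p³).
For reference (kJ/mol): B 801, N 1402, O 1314, Cs 376.
So from highest to lowest: N > O > B > Cs.

N > O > B > Cs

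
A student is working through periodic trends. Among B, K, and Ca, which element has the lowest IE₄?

After 3 electrons have been removed, what remains? B³⁺ is the bare [He] core; K³⁺ is already 2 electrons into the core; Ca³⁺ is already 1 electron into the core.
All of these are removing an electron from a noble-gas core or deeper; the smaller core (lower principal quantum number) is held far more tightly, and within a period the higher nuclear charge binds the same core more tightly.
Approximate IE_4 values (kJ/mol): B 25026, K 5877, Ca 6491.
Overall IE_4 order: K < Ca < B.

K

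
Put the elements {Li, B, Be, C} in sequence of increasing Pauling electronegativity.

Li is in period 2, group 1; Be is in period 2, group 2; B is in period 2, group 13; C is in period 2, group 14.
Smaller atoms with higher effective nuclear charge are more electronegative.
All lie in period 2, so electronegativity increases left to right.
So from lowest to highest: Li < Be < B < C.

Li < Be < B < C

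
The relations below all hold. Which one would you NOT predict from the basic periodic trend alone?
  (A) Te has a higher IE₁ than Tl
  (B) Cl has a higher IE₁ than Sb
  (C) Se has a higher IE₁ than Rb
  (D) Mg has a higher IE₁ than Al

The general trend: IE₁ increases across a period and decreases down a group.
(A) Te (period 5, group 16) vs Tl (period 6, group 13): the stated order agrees with the simple trend.
(B) Cl (period 3, group 17) vs Sb (period 5, group 15): the stated order agrees with the simple trend.
(C) Se (period 4, group 16) vs Rb (period 5, group 1): the stated order agrees with the simple trend.
(D) Mg (period 3, group 2) vs Al (period 3, group 13): the stated order contradicts the simple trend.
The exception is (D): Al's single 3p electron is easier to remove than one from Mg's filled 3s².

(D)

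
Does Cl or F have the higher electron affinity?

Electron affinity generally becomes more exothermic across a period toward the halogens and less exothermic down a group.
All are in group 17; the group trend (electron affinity increases up the group) applies, with the exception below.
Note the exception: Cl has a higher electron affinity than F, contrary to the simple trend — F's small 2p subshell makes the incoming electron feel strong e⁻–e⁻ repulsion, so Cl actually releases more energy on gaining an electron.
Approximate values (kJ/mol): F 328, Cl 349.
So Cl has the higher electron affinity (Cl > F).

Cl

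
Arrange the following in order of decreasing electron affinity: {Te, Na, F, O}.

F > Te > O > Na

O is in period 2, group 16; F is in period 2, group 17; Na is in period 3, group 1; Te is in period 5, group 16.
Adding an electron releases more energy for atoms nearer the top right (short of the noble gases).
Neither a single period nor a single group — weigh both effects.
O > Na: relative to Na, both the across-period and down-group shifts push O's electron affinity up.
Te > O: this pair runs against the simple trend — see the exception note.
F > Te: both effects reinforce here, so F is clearly the higher of the two.
Note the exception: Te has a higher electron affinity than O, contrary to the simple trend — O's compact 2p subshell gives strong electron–electron repulsion on the added electron.
Approximate values (kJ/mol): O 141, F 328, Na 53, Te 190.
So from highest to lowest: F > Te > O > Na.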